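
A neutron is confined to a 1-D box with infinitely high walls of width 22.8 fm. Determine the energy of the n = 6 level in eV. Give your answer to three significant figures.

For an infinite well E_n = n²h²/(8m_nL²), so E_1 = h²/(8m_nL²) = (6.626×10^-34)²/(8·1.675×10^-27·(2.28×10^-14 m)²) = 6.303×10^-14 J.
Then E_6 = 6²·E_1 = 36·6.303×10^-14 J = 2.269×10^-12 J.
Converting, E_6 = 2.269×10^-12 J / (1.602×10^-19 J/eV) = 1.42×10^7 eV.

E_6 = 1.42×10^7 eV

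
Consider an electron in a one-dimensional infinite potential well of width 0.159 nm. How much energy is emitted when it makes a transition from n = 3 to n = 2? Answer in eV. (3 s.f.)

|ΔE| = 74.4 eV

E_1 = h²/(8m_eL²) = 2.383×10^-18 J.
|ΔE| = |3² − 2²|·E_1 = 5·2.383×10^-18 J = 1.192×10^-17 J = 74.4 eV.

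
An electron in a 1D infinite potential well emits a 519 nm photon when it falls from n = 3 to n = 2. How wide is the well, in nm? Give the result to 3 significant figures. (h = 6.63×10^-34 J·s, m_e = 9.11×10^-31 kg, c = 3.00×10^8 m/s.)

The photon carries ΔE = hc/λ = 6.63×10^-34·3.00×10^8/5.19×10^-7 m = 3.832×10^-19 J.
Since ΔE = (3² − 2²)E_1, E_1 = 7.664×10^-20 J, and L = h/√(8m_eE_1) = 8.87×10^-10 m = 0.887 nm.

L = 0.887 nm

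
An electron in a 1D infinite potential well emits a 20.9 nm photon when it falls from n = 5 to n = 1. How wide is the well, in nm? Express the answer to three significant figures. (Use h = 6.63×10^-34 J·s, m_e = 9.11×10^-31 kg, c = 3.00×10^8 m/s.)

L = 0.390 nm

The photon carries ΔE = hc/λ = 6.63×10^-34·3.00×10^8/2.09×10^-8 m = 9.517×10^-18 J.
Since ΔE = (5² − 1²)E_1, E_1 = 3.965×10^-19 J, and L = h/√(8m_eE_1) = 3.90×10^-10 m = 0.390 nm.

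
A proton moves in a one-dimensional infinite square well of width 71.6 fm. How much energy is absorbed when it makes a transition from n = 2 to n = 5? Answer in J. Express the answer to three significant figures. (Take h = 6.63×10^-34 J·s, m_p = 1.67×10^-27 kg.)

|ΔE| = 1.35×10^-13 J

E_1 = h²/(8m_pL²) = 6.418×10^-15 J.
|ΔE| = |2² − 5²|·E_1 = 21·6.418×10^-15 J = 1.35×10^-13 J.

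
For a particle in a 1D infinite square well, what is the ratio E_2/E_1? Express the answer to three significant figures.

4.00

E_n ∝ n², so E_2/E_1 = 2²/1² = 4/1 = 4.00.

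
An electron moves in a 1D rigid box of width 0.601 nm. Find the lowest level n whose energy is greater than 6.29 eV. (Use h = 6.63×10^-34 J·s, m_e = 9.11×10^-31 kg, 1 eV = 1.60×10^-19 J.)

n = 3

E_1 = h²/(8m_eL²) = 1.670×10^-19 J = 1.044 eV.
Need n² > 6.29/1.044 = 6.025, i.e. n > 2.455.
The smallest integer satisfying this is n = 3.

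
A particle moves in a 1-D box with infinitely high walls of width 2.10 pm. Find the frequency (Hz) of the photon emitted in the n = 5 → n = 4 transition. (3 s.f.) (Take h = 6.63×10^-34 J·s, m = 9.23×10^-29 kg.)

E_1 = h²/(8mL²) = 1.350×10^-16 J and ΔE = (5² − 4²)E_1 = 1.215×10^-15 J.
f = ΔE/h = 1.215×10^-15/6.63×10^-34 = 1.83×10^18 Hz.

f = 1.83×10^18 Hz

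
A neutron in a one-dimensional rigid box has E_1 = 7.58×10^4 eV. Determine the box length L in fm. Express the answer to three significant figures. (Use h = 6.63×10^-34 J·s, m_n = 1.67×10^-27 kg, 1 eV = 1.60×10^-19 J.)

L = 52.1 fm

From E_n = n²h²/(8m_nL²), L = n·h/√(8m_nE_n).
E_1 = 7.58×10^4 eV = 1.213×10^-14 J, so L = 1·6.63×10^-34/√(8·1.67×10^-27·1.213×10^-14) = 5.21×10^-14 m = 52.1 fm.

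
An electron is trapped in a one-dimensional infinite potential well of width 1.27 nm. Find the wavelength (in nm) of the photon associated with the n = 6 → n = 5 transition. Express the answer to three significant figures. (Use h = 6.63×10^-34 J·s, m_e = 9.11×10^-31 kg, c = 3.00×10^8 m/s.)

λ = 484 nm

E_1 = h²/(8m_eL²) = 3.739×10^-20 J, so ΔE = (6² − 5²)E_1 = 4.113×10^-19 J.
λ = hc/ΔE = (6.63×10^-34·3.00×10^8)/4.113×10^-19 = 4.84×10^-7 m = 484 nm.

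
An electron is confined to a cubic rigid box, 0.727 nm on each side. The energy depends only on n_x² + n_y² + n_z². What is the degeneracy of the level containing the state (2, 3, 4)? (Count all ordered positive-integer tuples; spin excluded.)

The level has n_x² + n_y² + n_z² = 29. The ordered positive-integer solutions are (2, 3, 4), (2, 4, 3), (3, 2, 4), (3, 4, 2), (4, 2, 3), (4, 3, 2).
That gives 6 states.

degeneracy = 6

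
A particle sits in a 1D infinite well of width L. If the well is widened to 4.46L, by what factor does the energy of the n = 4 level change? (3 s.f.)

E_n ∝ 1/L², so the energy scales by 1/4.46² = 0.0503.

0.0503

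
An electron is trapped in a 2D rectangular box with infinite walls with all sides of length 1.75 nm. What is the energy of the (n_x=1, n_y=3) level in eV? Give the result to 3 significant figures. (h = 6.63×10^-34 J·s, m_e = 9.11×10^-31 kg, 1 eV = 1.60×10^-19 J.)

E = 1.23 eV

For a 2D rectangular well E = (h²/8m_e)·Σ n_i²/L_i² = (6.63×10^-34)²/(8·9.11×10^-31) · [1²/(1.75 nm)² + 3²/(1.75 nm)²].
Evaluating gives E = 1.969×10^-19 J = 1.23 eV.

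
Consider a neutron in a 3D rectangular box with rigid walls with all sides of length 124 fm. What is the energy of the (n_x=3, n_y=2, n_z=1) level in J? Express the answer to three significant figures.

For a 3D rectangular well E = (h²/8m_n)·Σ n_i²/L_i² = (6.626×10^-34)²/(8·1.675×10^-27) · [3²/(124 fm)² + 2²/(124 fm)² + 1²/(124 fm)²].
Evaluating gives E = 2.98×10^-14 J.

E = 2.98×10^-14 J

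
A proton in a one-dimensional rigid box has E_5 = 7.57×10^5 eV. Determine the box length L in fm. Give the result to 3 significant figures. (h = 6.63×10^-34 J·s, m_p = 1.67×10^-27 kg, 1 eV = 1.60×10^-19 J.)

From E_n = n²h²/(8m_pL²), L = n·h/√(8m_pE_n).
E_5 = 7.57×10^5 eV = 1.211×10^-13 J, so L = 5·6.63×10^-34/√(8·1.67×10^-27·1.211×10^-13) = 8.24×10^-14 m = 82.4 fm.

L = 82.4 fm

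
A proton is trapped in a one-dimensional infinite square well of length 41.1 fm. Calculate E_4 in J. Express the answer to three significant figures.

For an infinite well E_n = n²h²/(8m_pL²), so E_1 = h²/(8m_pL²) = (6.626×10^-34)²/(8·1.673×10^-27·(4.11×10^-14 m)²) = 1.942×10^-14 J.
Then E_4 = 4²·E_1 = 16·1.942×10^-14 J = 3.11×10^-13 J.

E_4 = 3.11×10^-13 J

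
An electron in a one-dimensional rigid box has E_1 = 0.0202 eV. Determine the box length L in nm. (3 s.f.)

L = 4.31 nm

From E_n = n²h²/(8m_eL²), L = n·h/√(8m_eE_n).
E_1 = 0.0202 eV = 3.236×10^-21 J, so L = 1·6.626×10^-34/√(8·9.109×10^-31·3.236×10^-21) = 4.31×10^-9 m = 4.31 nm.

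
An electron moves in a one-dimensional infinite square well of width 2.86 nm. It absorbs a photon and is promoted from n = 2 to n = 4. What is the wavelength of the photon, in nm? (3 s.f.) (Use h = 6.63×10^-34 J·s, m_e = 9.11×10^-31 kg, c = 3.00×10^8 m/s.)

λ = 2.25×10^3 nm

E_1 = h²/(8m_eL²) = 7.374×10^-21 J, so ΔE = (4² − 2²)E_1 = 8.849×10^-20 J.
λ = hc/ΔE = (6.63×10^-34·3.00×10^8)/8.849×10^-20 = 2.25×10^-6 m = 2.25×10^3 nm.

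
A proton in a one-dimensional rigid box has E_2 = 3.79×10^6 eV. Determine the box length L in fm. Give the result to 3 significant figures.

L = 14.7 fm

From E_n = n²h²/(8m_pL²), L = n·h/√(8m_pE_n).
E_2 = 3.79×10^6 eV = 6.072×10^-13 J, so L = 2·6.626×10^-34/√(8·1.673×10^-27·6.072×10^-13) = 1.47×10^-14 m = 14.7 fm.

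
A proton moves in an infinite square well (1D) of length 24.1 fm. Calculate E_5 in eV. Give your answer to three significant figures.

E_5 = 8.81×10^6 eV

For an infinite well E_n = n²h²/(8m_pL²), so E_1 = h²/(8m_pL²) = (6.626×10^-34)²/(8·1.673×10^-27·(2.41×10^-14 m)²) = 5.648×10^-14 J.
Then E_5 = 5²·E_1 = 25·5.648×10^-14 J = 1.412×10^-12 J.
Converting, E_5 = 1.412×10^-12 J / (1.602×10^-19 J/eV) = 8.81×10^6 eV.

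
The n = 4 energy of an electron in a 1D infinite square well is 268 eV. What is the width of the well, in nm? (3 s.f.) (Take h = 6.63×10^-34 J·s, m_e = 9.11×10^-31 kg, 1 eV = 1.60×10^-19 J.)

From E_n = n²h²/(8m_eL²), L = n·h/√(8m_eE_n).
E_4 = 268 eV = 4.288×10^-17 J, so L = 4·6.63×10^-34/√(8·9.11×10^-31·4.288×10^-17) = 1.50×10^-10 m = 0.150 nm.

L = 0.150 nm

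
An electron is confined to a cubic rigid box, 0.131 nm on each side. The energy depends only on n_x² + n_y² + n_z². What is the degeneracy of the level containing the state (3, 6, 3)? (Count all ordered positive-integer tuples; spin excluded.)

The level has n_x² + n_y² + n_z² = 54. The ordered positive-integer solutions are (1, 2, 7), (1, 7, 2), (2, 1, 7), (2, 5, 5), (2, 7, 1), (3, 3, 6), (3, 6, 3), (5, 2, 5), (5, 5, 2), (6, 3, 3), (7, 1, 2), (7, 2, 1).
That gives 12 states.

degeneracy = 12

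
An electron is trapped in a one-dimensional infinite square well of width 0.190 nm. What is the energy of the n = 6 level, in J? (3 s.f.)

E_6 = 6.01×10^-17 J

For an infinite well E_n = n²h²/(8m_eL²), so E_1 = h²/(8m_eL²) = (6.626×10^-34)²/(8·9.109×10^-31·(1.90×10^-10 m)²) = 1.669×10^-18 J.
Then E_6 = 6²·E_1 = 36·1.669×10^-18 J = 6.01×10^-17 J.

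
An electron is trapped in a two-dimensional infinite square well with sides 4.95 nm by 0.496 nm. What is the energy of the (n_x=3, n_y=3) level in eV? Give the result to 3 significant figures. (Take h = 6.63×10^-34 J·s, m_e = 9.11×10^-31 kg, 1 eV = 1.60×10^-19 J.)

E = 13.9 eV

For a 2D rectangular well E = (h²/8m_e)·Σ n_i²/L_i² = (6.63×10^-34)²/(8·9.11×10^-31) · [3²/(4.95 nm)² + 3²/(0.496 nm)²].
Evaluating gives E = 2.229×10^-18 J = 13.9 eV.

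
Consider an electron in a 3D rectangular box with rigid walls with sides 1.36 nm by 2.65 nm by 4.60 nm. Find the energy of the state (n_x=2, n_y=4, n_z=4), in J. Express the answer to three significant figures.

E = 3.13×10^-19 J

For a 3D rectangular well E = (h²/8m_e)·Σ n_i²/L_i² = (6.626×10^-34)²/(8·9.109×10^-31) · [2²/(1.36 nm)² + 4²/(2.65 nm)² + 4²/(4.60 nm)²].
Evaluating gives E = 3.13×10^-19 J.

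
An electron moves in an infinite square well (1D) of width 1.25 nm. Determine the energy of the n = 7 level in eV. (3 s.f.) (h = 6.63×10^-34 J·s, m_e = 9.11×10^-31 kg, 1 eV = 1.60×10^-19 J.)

E_7 = 11.8 eV

For an infinite well E_n = n²h²/(8m_eL²), so E_1 = h²/(8m_eL²) = (6.63×10^-34)²/(8·9.11×10^-31·(1.25×10^-9 m)²) = 3.860×10^-20 J.
Then E_7 = 7²·E_1 = 49·3.860×10^-20 J = 1.891×10^-18 J.
Converting, E_7 = 1.891×10^-18 J / (1.60×10^-19 J/eV) = 11.8 eV.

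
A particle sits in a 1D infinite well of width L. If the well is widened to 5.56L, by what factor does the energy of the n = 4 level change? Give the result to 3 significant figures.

E_n ∝ 1/L², so the energy scales by 1/5.56² = 0.0323.

0.0323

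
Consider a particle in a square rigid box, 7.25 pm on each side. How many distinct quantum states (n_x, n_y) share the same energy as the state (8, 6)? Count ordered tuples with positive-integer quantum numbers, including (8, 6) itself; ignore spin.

degeneracy = 2

The level has n_x² + n_y² = 100. The ordered positive-integer solutions are (6, 8), (8, 6).
That gives 2 states.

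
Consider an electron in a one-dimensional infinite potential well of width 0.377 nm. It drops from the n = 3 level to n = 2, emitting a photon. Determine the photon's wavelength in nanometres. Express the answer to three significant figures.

λ = 93.7 nm

E_1 = h²/(8m_eL²) = 4.239×10^-19 J, so ΔE = (3² − 2²)E_1 = 2.120×10^-18 J.
λ = hc/ΔE = (6.626×10^-34·2.998×10^8)/2.120×10^-18 = 9.37×10^-8 m = 93.7 nm.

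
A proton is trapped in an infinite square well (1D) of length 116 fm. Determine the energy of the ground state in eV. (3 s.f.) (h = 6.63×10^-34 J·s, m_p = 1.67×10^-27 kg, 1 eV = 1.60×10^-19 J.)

For an infinite well E_n = n²h²/(8m_pL²), so E_1 = h²/(8m_pL²) = (6.63×10^-34)²/(8·1.67×10^-27·(1.16×10^-13 m)²) = 2.445×10^-15 J.
Converting, E_1 = 2.445×10^-15 J / (1.60×10^-19 J/eV) = 1.53×10^4 eV.

E_1 = 1.53×10^4 eV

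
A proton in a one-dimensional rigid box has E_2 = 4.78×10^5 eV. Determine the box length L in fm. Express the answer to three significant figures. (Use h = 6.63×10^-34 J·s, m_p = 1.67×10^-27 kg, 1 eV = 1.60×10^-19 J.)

From E_n = n²h²/(8m_pL²), L = n·h/√(8m_pE_n).
E_2 = 4.78×10^5 eV = 7.648×10^-14 J, so L = 2·6.63×10^-34/√(8·1.67×10^-27·7.648×10^-14) = 4.15×10^-14 m = 41.5 fm.

L = 41.5 fm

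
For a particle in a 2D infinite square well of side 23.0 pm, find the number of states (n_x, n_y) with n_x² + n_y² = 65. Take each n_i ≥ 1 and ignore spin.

The level has n_x² + n_y² = 65. The ordered positive-integer solutions are (1, 8), (4, 7), (7, 4), (8, 1).
That gives 4 states.

degeneracy = 4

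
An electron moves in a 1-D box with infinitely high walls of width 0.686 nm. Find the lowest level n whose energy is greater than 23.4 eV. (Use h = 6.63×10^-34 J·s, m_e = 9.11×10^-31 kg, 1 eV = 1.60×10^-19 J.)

E_1 = h²/(8m_eL²) = 1.282×10^-19 J = 0.8013 eV.
Need n² > 23.4/0.8013 = 29.20, i.e. n > 5.404.
The smallest integer satisfying this is n = 6.

n = 6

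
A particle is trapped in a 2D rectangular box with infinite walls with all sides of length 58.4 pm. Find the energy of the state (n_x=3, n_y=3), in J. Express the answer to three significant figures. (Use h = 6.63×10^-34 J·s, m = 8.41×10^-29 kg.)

E = 3.45×10^-18 J

For a 2D rectangular well E = (h²/8m)·Σ n_i²/L_i² = (6.63×10^-34)²/(8·8.41×10^-29) · [3²/(58.4 pm)² + 3²/(58.4 pm)²].
Evaluating gives E = 3.45×10^-18 J.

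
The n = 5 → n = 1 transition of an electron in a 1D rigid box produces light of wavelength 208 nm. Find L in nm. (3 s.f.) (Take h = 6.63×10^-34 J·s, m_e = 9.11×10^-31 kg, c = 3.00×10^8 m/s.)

L = 1.23 nm

The photon carries ΔE = hc/λ = 6.63×10^-34·3.00×10^8/2.08×10^-7 m = 9.562×10^-19 J.
Since ΔE = (5² − 1²)E_1, E_1 = 3.984×10^-20 J, and L = h/√(8m_eE_1) = 1.23×10^-9 m = 1.23 nm.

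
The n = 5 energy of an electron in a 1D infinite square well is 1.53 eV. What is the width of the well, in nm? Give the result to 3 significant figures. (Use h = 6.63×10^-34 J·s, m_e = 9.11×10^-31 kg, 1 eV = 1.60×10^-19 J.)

L = 2.48 nm

From E_n = n²h²/(8m_eL²), L = n·h/√(8m_eE_n).
E_5 = 1.53 eV = 2.448×10^-19 J, so L = 5·6.63×10^-34/√(8·9.11×10^-31·2.448×10^-19) = 2.48×10^-9 m = 2.48 nm.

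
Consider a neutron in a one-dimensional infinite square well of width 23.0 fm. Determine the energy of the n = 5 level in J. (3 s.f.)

For an infinite well E_n = n²h²/(8m_nL²), so E_1 = h²/(8m_nL²) = (6.626×10^-34)²/(8·1.675×10^-27·(2.30×10^-14 m)²) = 6.194×10^-14 J.
Then E_5 = 5²·E_1 = 25·6.194×10^-14 J = 1.55×10^-12 J.

E_5 = 1.55×10^-12 J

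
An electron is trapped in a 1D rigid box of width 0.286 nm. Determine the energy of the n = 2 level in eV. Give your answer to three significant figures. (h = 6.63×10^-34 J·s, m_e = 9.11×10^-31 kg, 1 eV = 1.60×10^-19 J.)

E_2 = 18.4 eV

For an infinite well E_n = n²h²/(8m_eL²), so E_1 = h²/(8m_eL²) = (6.63×10^-34)²/(8·9.11×10^-31·(2.86×10^-10 m)²) = 7.374×10^-19 J.
Then E_2 = 2²·E_1 = 4·7.374×10^-19 J = 2.950×10^-18 J.
Converting, E_2 = 2.950×10^-18 J / (1.60×10^-19 J/eV) = 18.4 eV.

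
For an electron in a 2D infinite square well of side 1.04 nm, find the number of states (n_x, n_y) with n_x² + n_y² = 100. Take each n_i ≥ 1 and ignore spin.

degeneracy = 2

The level has n_x² + n_y² = 100. The ordered positive-integer solutions are (6, 8), (8, 6).
That gives 2 states.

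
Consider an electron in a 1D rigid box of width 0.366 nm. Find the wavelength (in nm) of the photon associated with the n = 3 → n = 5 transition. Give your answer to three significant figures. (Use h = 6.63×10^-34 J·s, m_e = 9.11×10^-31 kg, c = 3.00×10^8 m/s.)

E_1 = h²/(8m_eL²) = 4.503×10^-19 J, so ΔE = (5² − 3²)E_1 = 7.205×10^-18 J.
λ = hc/ΔE = (6.63×10^-34·3.00×10^8)/7.205×10^-18 = 2.76×10^-8 m = 27.6 nm.

λ = 27.6 nm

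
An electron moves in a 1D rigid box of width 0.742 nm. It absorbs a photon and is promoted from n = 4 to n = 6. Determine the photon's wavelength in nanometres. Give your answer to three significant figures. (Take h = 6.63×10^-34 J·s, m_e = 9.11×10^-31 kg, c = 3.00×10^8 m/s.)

λ = 90.8 nm

E_1 = h²/(8m_eL²) = 1.095×10^-19 J, so ΔE = (6² − 4²)E_1 = 2.190×10^-18 J.
λ = hc/ΔE = (6.63×10^-34·3.00×10^8)/2.190×10^-18 = 9.08×10^-8 m = 90.8 nm.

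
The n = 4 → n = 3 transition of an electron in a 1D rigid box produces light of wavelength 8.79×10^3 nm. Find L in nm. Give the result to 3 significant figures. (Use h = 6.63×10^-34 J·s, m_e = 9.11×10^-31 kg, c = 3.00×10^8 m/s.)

The photon carries ΔE = hc/λ = 6.63×10^-34·3.00×10^8/8.79×10^-6 m = 2.263×10^-20 J.
Since ΔE = (4² − 3²)E_1, E_1 = 3.233×10^-21 J, and L = h/√(8m_eE_1) = 4.32×10^-9 m = 4.32 nm.

L = 4.32 nm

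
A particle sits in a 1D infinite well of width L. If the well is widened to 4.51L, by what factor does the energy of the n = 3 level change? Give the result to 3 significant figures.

E_n ∝ 1/L², so the energy scales by 1/4.51² = 0.0492.

0.0492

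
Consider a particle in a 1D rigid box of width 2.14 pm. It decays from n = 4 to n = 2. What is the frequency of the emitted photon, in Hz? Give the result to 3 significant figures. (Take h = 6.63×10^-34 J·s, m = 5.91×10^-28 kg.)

E_1 = h²/(8mL²) = 2.030×10^-17 J and ΔE = (4² − 2²)E_1 = 2.436×10^-16 J.
f = ΔE/h = 2.436×10^-16/6.63×10^-34 = 3.67×10^17 Hz.

f = 3.67×10^17 Hz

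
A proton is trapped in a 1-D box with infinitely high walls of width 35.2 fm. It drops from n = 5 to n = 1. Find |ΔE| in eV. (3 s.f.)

E_1 = h²/(8m_pL²) = 2.647×10^-14 J.
|ΔE| = |5² − 1²|·E_1 = 24·2.647×10^-14 J = 6.353×10^-13 J = 3.97×10^6 eV.

|ΔE| = 3.97×10^6 eV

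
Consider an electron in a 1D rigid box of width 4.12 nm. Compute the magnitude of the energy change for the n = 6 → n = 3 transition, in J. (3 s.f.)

E_1 = h²/(8m_eL²) = 3.549×10^-21 J.
|ΔE| = |6² − 3²|·E_1 = 27·3.549×10^-21 J = 9.58×10^-20 J.

|ΔE| = 9.58×10^-20 J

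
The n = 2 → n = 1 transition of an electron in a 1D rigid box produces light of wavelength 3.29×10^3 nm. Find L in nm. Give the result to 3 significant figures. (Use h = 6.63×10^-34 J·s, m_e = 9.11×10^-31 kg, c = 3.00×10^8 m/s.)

The photon carries ΔE = hc/λ = 6.63×10^-34·3.00×10^8/3.29×10^-6 m = 6.046×10^-20 J.
Since ΔE = (2² − 1²)E_1, E_1 = 2.015×10^-20 J, and L = h/√(8m_eE_1) = 1.73×10^-9 m = 1.73 nm.

L = 1.73 nm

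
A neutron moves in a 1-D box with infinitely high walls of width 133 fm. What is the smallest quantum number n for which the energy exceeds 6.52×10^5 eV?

E_1 = h²/(8m_nL²) = 1.852×10^-15 J = 1.156×10^4 eV.
Need n² > 6.52×10^5/1.156×10^4 = 56.40, i.e. n > 7.510.
The smallest integer satisfying this is n = 8.

n = 8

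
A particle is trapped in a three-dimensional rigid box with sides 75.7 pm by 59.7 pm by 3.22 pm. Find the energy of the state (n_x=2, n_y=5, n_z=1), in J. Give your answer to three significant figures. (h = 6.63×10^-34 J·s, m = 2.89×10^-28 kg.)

For a 3D rectangular well E = (h²/8m)·Σ n_i²/L_i² = (6.63×10^-34)²/(8·2.89×10^-28) · [2²/(75.7 pm)² + 5²/(59.7 pm)² + 1²/(3.22 pm)²].
Evaluating gives E = 1.98×10^-17 J.

E = 1.98×10^-17 J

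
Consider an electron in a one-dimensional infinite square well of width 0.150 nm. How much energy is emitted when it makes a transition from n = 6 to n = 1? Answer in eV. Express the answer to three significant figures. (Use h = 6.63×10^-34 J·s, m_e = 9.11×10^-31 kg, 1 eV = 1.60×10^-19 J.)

E_1 = h²/(8m_eL²) = 2.681×10^-18 J.
|ΔE| = |6² − 1²|·E_1 = 35·2.681×10^-18 J = 9.384×10^-17 J = 586 eV.

|ΔE| = 586 eV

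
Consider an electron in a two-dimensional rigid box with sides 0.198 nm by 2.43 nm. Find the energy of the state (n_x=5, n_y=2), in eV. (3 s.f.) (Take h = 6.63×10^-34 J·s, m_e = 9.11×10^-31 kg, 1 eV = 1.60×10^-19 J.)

For a 2D rectangular well E = (h²/8m_e)·Σ n_i²/L_i² = (6.63×10^-34)²/(8·9.11×10^-31) · [5²/(0.198 nm)² + 2²/(2.43 nm)²].
Evaluating gives E = 3.850×10^-17 J = 241 eV.

E = 241 eV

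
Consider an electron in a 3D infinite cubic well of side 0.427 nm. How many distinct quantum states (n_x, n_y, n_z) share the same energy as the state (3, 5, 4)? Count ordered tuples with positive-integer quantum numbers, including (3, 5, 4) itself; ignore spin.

degeneracy = 6

The level has n_x² + n_y² + n_z² = 50. The ordered positive-integer solutions are (3, 4, 5), (3, 5, 4), (4, 3, 5), (4, 5, 3), (5, 3, 4), (5, 4, 3).
That gives 6 states.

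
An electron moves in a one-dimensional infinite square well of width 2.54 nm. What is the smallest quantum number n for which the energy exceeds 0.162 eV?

n = 2

E_1 = h²/(8m_eL²) = 9.338×10^-21 J = 0.05829 eV.
Need n² > 0.162/0.05829 = 2.779, i.e. n > 1.667.
The smallest integer satisfying this is n = 2.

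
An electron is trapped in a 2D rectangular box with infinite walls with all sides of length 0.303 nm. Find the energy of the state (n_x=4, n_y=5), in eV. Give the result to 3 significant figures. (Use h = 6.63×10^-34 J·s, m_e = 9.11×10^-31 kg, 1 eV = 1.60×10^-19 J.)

E = 168 eV

For a 2D rectangular well E = (h²/8m_e)·Σ n_i²/L_i² = (6.63×10^-34)²/(8·9.11×10^-31) · [4²/(0.303 nm)² + 5²/(0.303 nm)²].
Evaluating gives E = 2.694×10^-17 J = 168 eV.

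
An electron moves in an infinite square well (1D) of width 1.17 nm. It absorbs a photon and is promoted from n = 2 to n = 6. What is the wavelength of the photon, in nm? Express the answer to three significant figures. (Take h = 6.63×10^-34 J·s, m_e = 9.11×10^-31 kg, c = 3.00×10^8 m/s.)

E_1 = h²/(8m_eL²) = 4.406×10^-20 J, so ΔE = (6² − 2²)E_1 = 1.410×10^-18 J.
λ = hc/ΔE = (6.63×10^-34·3.00×10^8)/1.410×10^-18 = 1.41×10^-7 m = 141 nm.

λ = 141 nm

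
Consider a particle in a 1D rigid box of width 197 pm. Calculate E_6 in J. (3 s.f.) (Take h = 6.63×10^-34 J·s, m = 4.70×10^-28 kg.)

For an infinite well E_n = n²h²/(8mL²), so E_1 = h²/(8mL²) = (6.63×10^-34)²/(8·4.70×10^-28·(1.97×10^-10 m)²) = 3.012×10^-21 J.
Then E_6 = 6²·E_1 = 36·3.012×10^-21 J = 1.08×10^-19 J.

E_6 = 1.08×10^-19 J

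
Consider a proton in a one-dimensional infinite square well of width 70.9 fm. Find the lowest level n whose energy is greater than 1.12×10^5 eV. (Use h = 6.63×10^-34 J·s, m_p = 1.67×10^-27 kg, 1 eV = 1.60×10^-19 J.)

E_1 = h²/(8m_pL²) = 6.545×10^-15 J = 4.091×10^4 eV.
Need n² > 1.12×10^5/4.091×10^4 = 2.738, i.e. n > 1.655.
The smallest integer satisfying this is n = 2.

n = 2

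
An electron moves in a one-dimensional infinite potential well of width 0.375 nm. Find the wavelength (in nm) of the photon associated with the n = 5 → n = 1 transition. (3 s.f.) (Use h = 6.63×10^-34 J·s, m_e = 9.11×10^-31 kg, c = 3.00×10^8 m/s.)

E_1 = h²/(8m_eL²) = 4.289×10^-19 J, so ΔE = (5² − 1²)E_1 = 1.029×10^-17 J.
λ = hc/ΔE = (6.63×10^-34·3.00×10^8)/1.029×10^-17 = 1.93×10^-8 m = 19.3 nm.

λ = 19.3 nm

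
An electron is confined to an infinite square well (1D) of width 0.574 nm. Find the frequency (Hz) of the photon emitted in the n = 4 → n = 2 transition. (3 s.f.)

f = 3.31×10^15 Hz

E_1 = h²/(8m_eL²) = 1.829×10^-19 J and ΔE = (4² − 2²)E_1 = 2.195×10^-18 J.
f = ΔE/h = 2.195×10^-18/6.626×10^-34 = 3.31×10^15 Hz.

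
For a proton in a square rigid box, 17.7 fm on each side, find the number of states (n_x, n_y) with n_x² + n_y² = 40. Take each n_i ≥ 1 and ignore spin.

The level has n_x² + n_y² = 40. The ordered positive-integer solutions are (2, 6), (6, 2).
That gives 2 states.

degeneracy = 2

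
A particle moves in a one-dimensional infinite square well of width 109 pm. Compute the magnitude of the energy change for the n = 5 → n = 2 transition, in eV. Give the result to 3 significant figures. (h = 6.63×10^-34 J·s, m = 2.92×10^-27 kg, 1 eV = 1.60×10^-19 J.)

|ΔE| = 0.208 eV

E_1 = h²/(8mL²) = 1.584×10^-21 J.
|ΔE| = |5² − 2²|·E_1 = 21·1.584×10^-21 J = 3.326×10^-20 J = 0.208 eV.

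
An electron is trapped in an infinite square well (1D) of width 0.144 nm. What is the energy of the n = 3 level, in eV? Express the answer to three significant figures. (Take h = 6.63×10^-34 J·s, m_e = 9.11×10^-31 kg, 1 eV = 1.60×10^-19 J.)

E_3 = 164 eV

For an infinite well E_n = n²h²/(8m_eL²), so E_1 = h²/(8m_eL²) = (6.63×10^-34)²/(8·9.11×10^-31·(1.44×10^-10 m)²) = 2.909×10^-18 J.
Then E_3 = 3²·E_1 = 9·2.909×10^-18 J = 2.618×10^-17 J.
Converting, E_3 = 2.618×10^-17 J / (1.60×10^-19 J/eV) = 164 eV.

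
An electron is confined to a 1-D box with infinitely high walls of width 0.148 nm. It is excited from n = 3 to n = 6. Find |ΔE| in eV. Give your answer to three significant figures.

E_1 = h²/(8m_eL²) = 2.751×10^-18 J.
|ΔE| = |3² − 6²|·E_1 = 27·2.751×10^-18 J = 7.428×10^-17 J = 464 eV.

|ΔE| = 464 eV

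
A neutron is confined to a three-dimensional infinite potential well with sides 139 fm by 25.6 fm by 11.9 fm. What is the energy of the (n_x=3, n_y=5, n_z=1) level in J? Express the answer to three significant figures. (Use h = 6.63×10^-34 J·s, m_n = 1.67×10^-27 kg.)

For a 3D rectangular well E = (h²/8m_n)·Σ n_i²/L_i² = (6.63×10^-34)²/(8·1.67×10^-27) · [3²/(139 fm)² + 5²/(25.6 fm)² + 1²/(11.9 fm)²].
Evaluating gives E = 1.50×10^-12 J.

E = 1.50×10^-12 J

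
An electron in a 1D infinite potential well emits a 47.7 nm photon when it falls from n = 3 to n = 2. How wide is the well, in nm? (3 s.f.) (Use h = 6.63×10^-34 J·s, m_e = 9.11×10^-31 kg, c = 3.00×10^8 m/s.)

L = 0.269 nm

The photon carries ΔE = hc/λ = 6.63×10^-34·3.00×10^8/4.77×10^-8 m = 4.170×10^-18 J.
Since ΔE = (3² − 2²)E_1, E_1 = 8.340×10^-19 J, and L = h/√(8m_eE_1) = 2.69×10^-10 m = 0.269 nm.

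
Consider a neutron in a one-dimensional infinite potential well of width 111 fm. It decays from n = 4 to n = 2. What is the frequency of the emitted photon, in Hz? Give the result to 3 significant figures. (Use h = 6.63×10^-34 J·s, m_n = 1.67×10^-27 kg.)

f = 4.83×10^19 Hz

E_1 = h²/(8m_nL²) = 2.670×10^-15 J and ΔE = (4² − 2²)E_1 = 3.204×10^-14 J.
f = ΔE/h = 3.204×10^-14/6.63×10^-34 = 4.83×10^19 Hz.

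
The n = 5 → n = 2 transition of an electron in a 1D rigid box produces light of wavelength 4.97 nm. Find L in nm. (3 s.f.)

The photon carries ΔE = hc/λ = 6.626×10^-34·2.998×10^8/4.97×10^-9 m = 3.997×10^-17 J.
Since ΔE = (5² − 2²)E_1, E_1 = 1.903×10^-18 J, and L = h/√(8m_eE_1) = 1.78×10^-10 m = 0.178 nm.

L = 0.178 nm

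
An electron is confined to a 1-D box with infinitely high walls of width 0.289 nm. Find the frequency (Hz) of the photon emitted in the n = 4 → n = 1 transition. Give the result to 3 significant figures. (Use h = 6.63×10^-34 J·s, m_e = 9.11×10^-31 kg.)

E_1 = h²/(8m_eL²) = 7.221×10^-19 J and ΔE = (4² − 1²)E_1 = 1.083×10^-17 J.
f = ΔE/h = 1.083×10^-17/6.63×10^-34 = 1.63×10^16 Hz.

f = 1.63×10^16 Hz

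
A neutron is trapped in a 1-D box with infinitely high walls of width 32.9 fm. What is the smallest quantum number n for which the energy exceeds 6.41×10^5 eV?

n = 2

E_1 = h²/(8m_nL²) = 3.027×10^-14 J = 1.890×10^5 eV.
Need n² > 6.41×10^5/1.890×10^5 = 3.392, i.e. n > 1.842.
The smallest integer satisfying this is n = 2.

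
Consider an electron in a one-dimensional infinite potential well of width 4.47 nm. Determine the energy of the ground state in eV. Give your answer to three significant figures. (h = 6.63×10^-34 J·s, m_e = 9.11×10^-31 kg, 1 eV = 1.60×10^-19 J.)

E_1 = 0.0189 eV

For an infinite well E_n = n²h²/(8m_eL²), so E_1 = h²/(8m_eL²) = (6.63×10^-34)²/(8·9.11×10^-31·(4.47×10^-9 m)²) = 3.019×10^-21 J.
Converting, E_1 = 3.019×10^-21 J / (1.60×10^-19 J/eV) = 0.0189 eV.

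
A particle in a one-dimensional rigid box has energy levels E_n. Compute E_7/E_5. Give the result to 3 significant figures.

1.96

E_n ∝ n², so E_7/E_5 = 7²/5² = 49/25 = 1.96.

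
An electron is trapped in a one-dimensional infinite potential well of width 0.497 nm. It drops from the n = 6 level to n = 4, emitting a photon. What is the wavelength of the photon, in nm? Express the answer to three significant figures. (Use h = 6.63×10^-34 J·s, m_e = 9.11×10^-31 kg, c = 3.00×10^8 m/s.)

λ = 40.7 nm

E_1 = h²/(8m_eL²) = 2.442×10^-19 J, so ΔE = (6² − 4²)E_1 = 4.884×10^-18 J.
λ = hc/ΔE = (6.63×10^-34·3.00×10^8)/4.884×10^-18 = 4.07×10^-8 m = 40.7 nm.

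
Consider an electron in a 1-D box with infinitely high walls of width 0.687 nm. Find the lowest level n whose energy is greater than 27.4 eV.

E_1 = h²/(8m_eL²) = 1.277×10^-19 J = 0.7971 eV.
Need n² > 27.4/0.7971 = 34.37, i.e. n > 5.863.
The smallest integer satisfying this is n = 6.

n = 6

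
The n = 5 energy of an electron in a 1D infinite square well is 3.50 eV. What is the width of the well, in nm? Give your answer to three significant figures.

L = 1.64 nm

From E_n = n²h²/(8m_eL²), L = n·h/√(8m_eE_n).
E_5 = 3.50 eV = 5.607×10^-19 J, so L = 5·6.626×10^-34/√(8·9.109×10^-31·5.607×10^-19) = 1.64×10^-9 m = 1.64 nm.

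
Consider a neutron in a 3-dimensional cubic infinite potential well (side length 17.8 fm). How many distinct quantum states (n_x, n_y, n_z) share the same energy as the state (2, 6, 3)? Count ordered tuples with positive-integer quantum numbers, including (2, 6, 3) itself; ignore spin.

The level has n_x² + n_y² + n_z² = 49. The ordered positive-integer solutions are (2, 3, 6), (2, 6, 3), (3, 2, 6), (3, 6, 2), (6, 2, 3), (6, 3, 2).
That gives 6 states.

degeneracy = 6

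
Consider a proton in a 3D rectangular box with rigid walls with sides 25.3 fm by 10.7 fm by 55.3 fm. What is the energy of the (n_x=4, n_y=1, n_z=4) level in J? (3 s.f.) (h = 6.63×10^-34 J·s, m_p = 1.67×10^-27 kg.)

For a 3D rectangular well E = (h²/8m_p)·Σ n_i²/L_i² = (6.63×10^-34)²/(8·1.67×10^-27) · [4²/(25.3 fm)² + 1²/(10.7 fm)² + 4²/(55.3 fm)²].
Evaluating gives E = 1.28×10^-12 J.

E = 1.28×10^-12 J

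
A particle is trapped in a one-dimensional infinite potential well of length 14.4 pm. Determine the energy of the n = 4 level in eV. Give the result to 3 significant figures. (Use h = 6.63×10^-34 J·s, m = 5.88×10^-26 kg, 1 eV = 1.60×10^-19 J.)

E_4 = 0.451 eV

For an infinite well E_n = n²h²/(8mL²), so E_1 = h²/(8mL²) = (6.63×10^-34)²/(8·5.88×10^-26·(1.44×10^-11 m)²) = 4.506×10^-21 J.
Then E_4 = 4²·E_1 = 16·4.506×10^-21 J = 7.210×10^-20 J.
Converting, E_4 = 7.210×10^-20 J / (1.60×10^-19 J/eV) = 0.451 eV.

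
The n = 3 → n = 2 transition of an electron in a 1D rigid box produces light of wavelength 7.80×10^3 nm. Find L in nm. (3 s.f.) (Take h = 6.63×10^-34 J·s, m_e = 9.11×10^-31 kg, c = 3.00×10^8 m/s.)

The photon carries ΔE = hc/λ = 6.63×10^-34·3.00×10^8/7.80×10^-6 m = 2.550×10^-20 J.
Since ΔE = (3² − 2²)E_1, E_1 = 5.100×10^-21 J, and L = h/√(8m_eE_1) = 3.44×10^-9 m = 3.44 nm.

L = 3.44 nm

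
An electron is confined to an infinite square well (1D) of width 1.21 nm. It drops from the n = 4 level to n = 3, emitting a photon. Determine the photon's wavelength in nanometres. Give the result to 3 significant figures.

λ = 690 nm

E_1 = h²/(8m_eL²) = 4.115×10^-20 J, so ΔE = (4² − 3²)E_1 = 2.880×10^-19 J.
λ = hc/ΔE = (6.626×10^-34·2.998×10^8)/2.880×10^-19 = 6.90×10^-7 m = 690 nm.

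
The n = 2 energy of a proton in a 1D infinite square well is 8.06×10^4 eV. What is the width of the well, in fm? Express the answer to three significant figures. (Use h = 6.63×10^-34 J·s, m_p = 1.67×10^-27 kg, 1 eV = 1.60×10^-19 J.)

From E_n = n²h²/(8m_pL²), L = n·h/√(8m_pE_n).
E_2 = 8.06×10^4 eV = 1.290×10^-14 J, so L = 2·6.63×10^-34/√(8·1.67×10^-27·1.290×10^-14) = 1.01×10^-13 m = 101 fm.

L = 101 fm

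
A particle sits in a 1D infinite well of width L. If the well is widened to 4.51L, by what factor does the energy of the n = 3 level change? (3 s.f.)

0.0492

E_n ∝ 1/L², so the energy scales by 1/4.51² = 0.0492.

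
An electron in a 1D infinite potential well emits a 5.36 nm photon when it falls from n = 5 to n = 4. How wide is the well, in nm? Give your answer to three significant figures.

The photon carries ΔE = hc/λ = 6.626×10^-34·2.998×10^8/5.36×10^-9 m = 3.706×10^-17 J.
Since ΔE = (5² − 4²)E_1, E_1 = 4.118×10^-18 J, and L = h/√(8m_eE_1) = 1.21×10^-10 m = 0.121 nm.

L = 0.121 nm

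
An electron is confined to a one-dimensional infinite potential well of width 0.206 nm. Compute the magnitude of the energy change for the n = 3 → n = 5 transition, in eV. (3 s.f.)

|ΔE| = 142 eV

E_1 = h²/(8m_eL²) = 1.420×10^-18 J.
|ΔE| = |3² − 5²|·E_1 = 16·1.420×10^-18 J = 2.272×10^-17 J = 142 eV.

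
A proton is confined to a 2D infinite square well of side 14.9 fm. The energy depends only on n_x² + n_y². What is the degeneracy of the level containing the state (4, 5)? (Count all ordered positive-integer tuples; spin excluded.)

The level has n_x² + n_y² = 41. The ordered positive-integer solutions are (4, 5), (5, 4).
That gives 2 states.

degeneracy = 2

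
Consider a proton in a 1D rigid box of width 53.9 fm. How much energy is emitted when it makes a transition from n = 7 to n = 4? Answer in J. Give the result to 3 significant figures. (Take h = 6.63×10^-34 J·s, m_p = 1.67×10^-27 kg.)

|ΔE| = 3.74×10^-13 J

E_1 = h²/(8m_pL²) = 1.133×10^-14 J.
|ΔE| = |7² − 4²|·E_1 = 33·1.133×10^-14 J = 3.74×10^-13 J.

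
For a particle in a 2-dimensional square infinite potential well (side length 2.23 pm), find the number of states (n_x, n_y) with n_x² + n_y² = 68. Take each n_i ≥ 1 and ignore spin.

degeneracy = 2

The level has n_x² + n_y² = 68. The ordered positive-integer solutions are (2, 8), (8, 2).
That gives 2 states.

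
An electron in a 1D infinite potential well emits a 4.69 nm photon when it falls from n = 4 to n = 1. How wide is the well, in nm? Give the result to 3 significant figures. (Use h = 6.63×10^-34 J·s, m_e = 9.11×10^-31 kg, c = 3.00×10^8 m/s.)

The photon carries ΔE = hc/λ = 6.63×10^-34·3.00×10^8/4.69×10^-9 m = 4.241×10^-17 J.
Since ΔE = (4² − 1²)E_1, E_1 = 2.827×10^-18 J, and L = h/√(8m_eE_1) = 1.46×10^-10 m = 0.146 nm.

L = 0.146 nm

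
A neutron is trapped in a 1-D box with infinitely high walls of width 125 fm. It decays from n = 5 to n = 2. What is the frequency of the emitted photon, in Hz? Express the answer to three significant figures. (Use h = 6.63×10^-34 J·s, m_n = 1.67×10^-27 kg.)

f = 6.67×10^19 Hz

E_1 = h²/(8m_nL²) = 2.106×10^-15 J and ΔE = (5² − 2²)E_1 = 4.423×10^-14 J.
f = ΔE/h = 4.423×10^-14/6.63×10^-34 = 6.67×10^19 Hz.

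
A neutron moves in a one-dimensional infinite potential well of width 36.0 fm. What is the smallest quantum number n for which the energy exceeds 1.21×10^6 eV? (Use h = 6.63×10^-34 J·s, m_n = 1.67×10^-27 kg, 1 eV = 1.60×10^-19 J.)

n = 3

E_1 = h²/(8m_nL²) = 2.539×10^-14 J = 1.587×10^5 eV.
Need n² > 1.21×10^6/1.587×10^5 = 7.624, i.e. n > 2.761.
The smallest integer satisfying this is n = 3.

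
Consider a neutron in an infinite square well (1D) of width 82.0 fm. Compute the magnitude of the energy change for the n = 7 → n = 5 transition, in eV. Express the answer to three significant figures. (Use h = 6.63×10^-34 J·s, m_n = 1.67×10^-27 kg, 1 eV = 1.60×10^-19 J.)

|ΔE| = 7.34×10^5 eV

E_1 = h²/(8m_nL²) = 4.893×10^-15 J.
|ΔE| = |7² − 5²|·E_1 = 24·4.893×10^-15 J = 1.174×10^-13 J = 7.34×10^5 eV.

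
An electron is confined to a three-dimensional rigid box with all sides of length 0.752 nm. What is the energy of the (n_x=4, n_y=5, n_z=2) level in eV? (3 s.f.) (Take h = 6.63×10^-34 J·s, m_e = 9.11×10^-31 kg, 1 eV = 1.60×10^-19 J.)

E = 30.0 eV

For a 3D rectangular well E = (h²/8m_e)·Σ n_i²/L_i² = (6.63×10^-34)²/(8·9.11×10^-31) · [4²/(0.752 nm)² + 5²/(0.752 nm)² + 2²/(0.752 nm)²].
Evaluating gives E = 4.799×10^-18 J = 30.0 eV.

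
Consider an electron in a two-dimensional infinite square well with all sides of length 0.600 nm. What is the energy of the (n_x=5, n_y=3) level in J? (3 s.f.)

E = 5.69×10^-18 J

For a 2D rectangular well E = (h²/8m_e)·Σ n_i²/L_i² = (6.626×10^-34)²/(8·9.109×10^-31) · [5²/(0.600 nm)² + 3²/(0.600 nm)²].
Evaluating gives E = 5.69×10^-18 J.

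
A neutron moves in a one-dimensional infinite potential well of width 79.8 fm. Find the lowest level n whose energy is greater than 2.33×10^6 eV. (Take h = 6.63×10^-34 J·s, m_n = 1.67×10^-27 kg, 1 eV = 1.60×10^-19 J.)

E_1 = h²/(8m_nL²) = 5.167×10^-15 J = 3.229×10^4 eV.
Need n² > 2.33×10^6/3.229×10^4 = 72.16, i.e. n > 8.495.
The smallest integer satisfying this is n = 9.

n = 9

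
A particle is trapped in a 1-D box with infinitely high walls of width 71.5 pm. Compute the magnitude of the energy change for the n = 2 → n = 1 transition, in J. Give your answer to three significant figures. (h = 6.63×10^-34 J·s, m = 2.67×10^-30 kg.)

E_1 = h²/(8mL²) = 4.025×10^-18 J.
|ΔE| = |2² − 1²|·E_1 = 3·4.025×10^-18 J = 1.21×10^-17 J.

|ΔE| = 1.21×10^-17 J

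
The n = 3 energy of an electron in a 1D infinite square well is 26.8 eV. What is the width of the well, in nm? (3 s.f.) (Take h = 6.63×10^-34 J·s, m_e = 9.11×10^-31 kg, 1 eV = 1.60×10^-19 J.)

L = 0.356 nm

From E_n = n²h²/(8m_eL²), L = n·h/√(8m_eE_n).
E_3 = 26.8 eV = 4.288×10^-18 J, so L = 3·6.63×10^-34/√(8·9.11×10^-31·4.288×10^-18) = 3.56×10^-10 m = 0.356 nm.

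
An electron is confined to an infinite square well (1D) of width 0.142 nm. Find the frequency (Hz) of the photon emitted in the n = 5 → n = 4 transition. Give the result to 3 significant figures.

f = 4.06×10^16 Hz

E_1 = h²/(8m_eL²) = 2.988×10^-18 J and ΔE = (5² − 4²)E_1 = 2.689×10^-17 J.
f = ΔE/h = 2.689×10^-17/6.626×10^-34 = 4.06×10^16 Hz.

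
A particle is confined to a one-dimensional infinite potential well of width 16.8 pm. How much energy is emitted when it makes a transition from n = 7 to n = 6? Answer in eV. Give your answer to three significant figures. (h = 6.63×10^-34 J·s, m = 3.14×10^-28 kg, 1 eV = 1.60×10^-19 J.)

E_1 = h²/(8mL²) = 6.200×10^-19 J.
|ΔE| = |7² − 6²|·E_1 = 13·6.200×10^-19 J = 8.060×10^-18 J = 50.4 eV.

|ΔE| = 50.4 eV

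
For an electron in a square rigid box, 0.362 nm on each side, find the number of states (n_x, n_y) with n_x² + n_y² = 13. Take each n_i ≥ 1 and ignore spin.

The level has n_x² + n_y² = 13. The ordered positive-integer solutions are (2, 3), (3, 2).
That gives 2 states.

degeneracy = 2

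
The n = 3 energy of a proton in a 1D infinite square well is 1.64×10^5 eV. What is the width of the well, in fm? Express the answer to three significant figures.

L = 106 fm

From E_n = n²h²/(8m_pL²), L = n·h/√(8m_pE_n).
E_3 = 1.64×10^5 eV = 2.627×10^-14 J, so L = 3·6.626×10^-34/√(8·1.673×10^-27·2.627×10^-14) = 1.06×10^-13 m = 106 fm.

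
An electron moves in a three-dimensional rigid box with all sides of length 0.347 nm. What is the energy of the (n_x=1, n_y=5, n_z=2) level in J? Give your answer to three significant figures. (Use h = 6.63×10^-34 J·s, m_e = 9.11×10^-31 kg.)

E = 1.50×10^-17 J

For a 3D rectangular well E = (h²/8m_e)·Σ n_i²/L_i² = (6.63×10^-34)²/(8·9.11×10^-31) · [1²/(0.347 nm)² + 5²/(0.347 nm)² + 2²/(0.347 nm)²].
Evaluating gives E = 1.50×10^-17 J.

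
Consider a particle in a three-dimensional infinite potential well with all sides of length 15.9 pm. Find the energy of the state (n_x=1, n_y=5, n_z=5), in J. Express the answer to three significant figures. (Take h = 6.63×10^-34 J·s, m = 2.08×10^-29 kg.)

For a 3D rectangular well E = (h²/8m)·Σ n_i²/L_i² = (6.63×10^-34)²/(8·2.08×10^-29) · [1²/(15.9 pm)² + 5²/(15.9 pm)² + 5²/(15.9 pm)²].
Evaluating gives E = 5.33×10^-16 J.

E = 5.33×10^-16 J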